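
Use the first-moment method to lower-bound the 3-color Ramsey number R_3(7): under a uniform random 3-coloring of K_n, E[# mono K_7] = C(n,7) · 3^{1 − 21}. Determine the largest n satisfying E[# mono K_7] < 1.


We need C(n, 7) · 3^{1 − 21} < 1, i.e. C(n, 7) < 3^{21 − 1} = 3486784401.
Check values of n near the boundary:
  n = 80: C(80, 7) = 3176716400; 3176716400 < 3486784401? YES
  n = 81: C(81, 7) = 3477216600; 3477216600 < 3486784401? YES
  n = 82: C(82, 7) = 3801756816; 3801756816 < 3486784401? NO
  n = 83: C(83, 7) = 4151918628; 4151918628 < 3486784401? NO
The largest n with C(n, 7) < 3486784401 is n = 81 (where E[X] = 42928600/43046721 ≈ 0.9973). Hence R_3(7) > 81, i.e. R_3(7) ≥ 82.

Largest n = 81; hence R_3(7) > 81.


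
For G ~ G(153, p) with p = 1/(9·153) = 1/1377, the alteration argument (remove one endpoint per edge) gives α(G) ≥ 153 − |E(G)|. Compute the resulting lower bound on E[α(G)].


E[|E(G)|] = C(153, 2)·p = 11628 · (1/1377) = 76/9.
E[α(G)] ≥ n − E[|E(G)|] = 153 − 76/9 = 1301/9.
Numerically: ≈ 144.5556.
(This is only a lower bound; the true E[α(G)] may be larger.)

E[α(G)] ≥ 1301/9 ≈ 144.5556.


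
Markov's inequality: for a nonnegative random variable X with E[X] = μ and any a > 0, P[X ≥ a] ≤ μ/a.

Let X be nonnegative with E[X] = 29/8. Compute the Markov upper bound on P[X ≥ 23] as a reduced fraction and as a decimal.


μ = E[X] = 29/8, a = 23.
Markov: P[X ≥ 23] ≤ μ/a = (29/8)/23 = 29/184.
Numerically: ≈ 0.15761.
(Since a = 23 > μ = 3.62500, the bound 29/184 is < 1 and informative.)

P[X ≥ 23] ≤ 29/184 ≈ 0.15761.


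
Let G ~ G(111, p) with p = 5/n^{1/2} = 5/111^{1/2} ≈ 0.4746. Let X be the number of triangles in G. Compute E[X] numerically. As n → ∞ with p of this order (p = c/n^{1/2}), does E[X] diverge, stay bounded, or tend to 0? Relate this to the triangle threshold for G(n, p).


Number of potential triangles: C(111, 3) = 221815.
Each occurs with probability p³ ≈ (0.4746)³ ≈ 1.068872e-01.
By linearity: E[X] = C(111, 3)·p³ ≈ 221815 · 1.068872e-01 ≈ 23709.1758.
Since α = 1/2 < 1, p = c/n^{1/2} ≫ 1/n is above the triangle threshold p ~ 1/n. Asymptotically E[X] ~ (c³/6)·n^{3(1−α)} = (5³/6)·n^{1.5} → ∞; triangles are abundant w.h.p.

E[X] ≈ 23709.1758; in regime p = Θ(1/n^{1/2}) E[X] diverges (above the triangle threshold p ~ 1/n).


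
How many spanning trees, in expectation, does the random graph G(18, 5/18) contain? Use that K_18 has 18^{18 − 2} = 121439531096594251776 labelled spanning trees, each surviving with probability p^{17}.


K_18 has 18^{18 − 2} = 121439531096594251776 labelled spanning trees.
For each such spanning tree H, let X_H = 1 if all 17 edges of H are present in G. Then P[X_H = 1] = p^{17} = (5/18)^{17} = 762939453125/2185911559738696531968.
By linearity: E[X] = Σ_H E[X_H] = 121439531096594251776 · p^{17} = 121439531096594251776 · 762939453125/2185911559738696531968 = 762939453125/18.
Numerically: E[X] ≈ 4.2386e+10.

E[X] = 121439531096594251776 · (5/18)^{17} = 762939453125/18 ≈ 4.2386e+10.


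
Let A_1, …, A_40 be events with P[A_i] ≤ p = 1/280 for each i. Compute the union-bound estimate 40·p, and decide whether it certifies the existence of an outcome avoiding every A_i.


Union bound: P[∪_{i=1}^{40} A_i] ≤ Σ_i P[A_i] ≤ 40·p = 40·(1/280) = 1/7.
Numerically: 1/7 ≈ 0.14286.
Is 1/7 < 1? YES.
Since P[∪ A_i] ≤ 1/7 < 1, the complement has P[∩ A_i^c] ≥ 1 − 1/7 = 6/7 > 0, so some outcome avoids every A_i.

40·p = 1/7 ≈ 0.14286; existence CERTIFIED by the union bound.


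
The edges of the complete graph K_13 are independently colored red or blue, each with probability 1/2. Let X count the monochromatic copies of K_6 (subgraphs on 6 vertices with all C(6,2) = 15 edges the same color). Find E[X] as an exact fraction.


Let X = Σ_S X_S over the C(13, 6) = 1716 subsets S of size 6, where X_S = 1 if the K_6 on S is monochromatic.
For a fixed S, the K_6 on S has C(6, 2) = 15 edges. P[all 15 edges red] = (1/2)^15, and likewise for blue, so P[monochromatic] = 2·(1/2)^15 = 2^{1 − 15} = 1/16384.
By linearity of expectation: E[X] = C(13, 6) · 2^{1 − 15} = 1716 · 1/16384 = 429/4096.
Numerically: E[X] ≈ 0.104736.

E[X] = C(13,6)·2^(1−C(6,2)) = 429/4096 ≈ 0.104736.


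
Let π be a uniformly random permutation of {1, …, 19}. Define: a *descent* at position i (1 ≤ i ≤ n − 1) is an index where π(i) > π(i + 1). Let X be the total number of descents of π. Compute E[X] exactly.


Write X = Σ X_I over i = 1, …, 18, with X_I the indicator of one descent.
There are 18 indicators.
For each fixed i, the pair (π(i), π(i+1)) is a uniformly random ordered pair of distinct values from {1, …, 19}; by symmetry P[π(i) > π(i+1)] = 1/2.
By linearity: E[X] = 18 · (1/2) = (19 − 1) · (1/2) = 9 ≈ 9.0000.

E[X] = 9 = 9.0000.


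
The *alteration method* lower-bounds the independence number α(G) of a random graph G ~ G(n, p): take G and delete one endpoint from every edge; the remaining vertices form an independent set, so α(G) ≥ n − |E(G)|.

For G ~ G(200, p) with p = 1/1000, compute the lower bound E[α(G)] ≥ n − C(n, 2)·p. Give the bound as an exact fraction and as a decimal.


E[|E(G)|] = C(200, 2)·p = 19900 · (1/1000) = 199/10.
E[α(G)] ≥ n − E[|E(G)|] = 200 − 199/10 = 1801/10.
Numerically: ≈ 180.100000.
(This is only a lower bound; the true E[α(G)] may be larger.)

E[α(G)] ≥ 1801/10 ≈ 180.100000.


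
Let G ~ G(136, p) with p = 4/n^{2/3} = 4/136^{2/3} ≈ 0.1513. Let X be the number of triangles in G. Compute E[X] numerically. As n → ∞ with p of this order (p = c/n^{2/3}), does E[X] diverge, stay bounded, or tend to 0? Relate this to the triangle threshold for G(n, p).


Number of potential triangles: C(136, 3) = 410040.
Each occurs with probability p³ ≈ (0.1513)³ ≈ 3.460208e-03.
By linearity: E[X] = C(136, 3)·p³ ≈ 410040 · 3.460208e-03 ≈ 1418.8235.
Since α = 2/3 < 1, p = c/n^{2/3} ≫ 1/n is above the triangle threshold p ~ 1/n. Asymptotically E[X] ~ (c³/6)·n^{3(1−α)} = (4³/6)·n^{1} → ∞; triangles are abundant w.h.p.

E[X] ≈ 1418.8235; in regime p = Θ(1/n^{2/3}) E[X] diverges (above the triangle threshold p ~ 1/n).


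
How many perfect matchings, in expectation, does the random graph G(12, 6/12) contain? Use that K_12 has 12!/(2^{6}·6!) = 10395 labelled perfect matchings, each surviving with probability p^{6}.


K_12 has 12!/(2^{6}·6!) = 10395 labelled perfect matchings.
For each such perfect matching H, let X_H = 1 if all 6 edges of H are present in G. Then P[X_H = 1] = p^{6} = (1/2)^{6} = 1/64.
Summing the indicators: E[X] = Σ_H E[X_H] = 10395 · p^{6} = 10395 · 1/64 = 10395/64.
Numerically: E[X] ≈ 162.422.

E[X] = 10395 · (1/2)^{6} = 10395/64 ≈ 162.422.


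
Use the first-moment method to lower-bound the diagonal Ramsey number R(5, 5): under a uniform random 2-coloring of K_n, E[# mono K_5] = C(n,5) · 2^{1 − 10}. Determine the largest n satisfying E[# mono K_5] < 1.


We need C(n, 5) · 2^{1 − 10} < 1, i.e. C(n, 5) < 2^{10 − 1} = 512.
Check values of n near the boundary:
  n = 10: C(10, 5) = 252; 252 < 512? YES
  n = 11: C(11, 5) = 462; 462 < 512? YES
  n = 12: C(12, 5) = 792; 792 < 512? NO
The largest n with C(n, 5) < 512 is n = 11 (where E[X] = 231/256 ≈ 0.90234). Hence R(5, 5) > 11, i.e. R(5, 5) ≥ 12.

Largest n = 11; hence R(5, 5) > 11.


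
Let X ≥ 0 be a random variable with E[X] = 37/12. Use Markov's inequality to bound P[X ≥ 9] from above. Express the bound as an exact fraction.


μ = E[X] = 37/12, a = 9.
Markov: P[X ≥ 9] ≤ μ/a = (37/12)/9 = 37/108.
Numerically: ≈ 0.3426.
(Since a = 9 > μ = 3.0833, the bound 37/108 is < 1 and informative.)

P[X ≥ 9] ≤ 37/108 ≈ 0.3426.


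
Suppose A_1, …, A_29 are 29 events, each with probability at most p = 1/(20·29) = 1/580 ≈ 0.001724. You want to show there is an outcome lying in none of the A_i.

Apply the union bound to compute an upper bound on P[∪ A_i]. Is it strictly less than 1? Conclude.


Union bound: P[∪_{i=1}^{29} A_i] ≤ Σ_i P[A_i] ≤ 29·p = 29·(1/580) = 1/20.
Numerically: 1/20 ≈ 0.050000.
Is 1/20 < 1? YES.
Since P[∪ A_i] ≤ 1/20 < 1, the complement has P[∩ A_i^c] ≥ 1 − 1/20 = 19/20 > 0, so some outcome avoids every A_i.

29·p = 1/20 ≈ 0.050000; existence CERTIFIED by the union bound.


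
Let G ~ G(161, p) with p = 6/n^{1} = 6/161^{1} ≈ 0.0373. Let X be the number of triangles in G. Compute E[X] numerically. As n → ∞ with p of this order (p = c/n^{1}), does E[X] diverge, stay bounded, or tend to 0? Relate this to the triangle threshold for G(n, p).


Number of potential triangles: C(161, 3) = 682640.
Each occurs with probability p³ ≈ (0.0373)³ ≈ 5.17578e-05.
By linearity: E[X] = C(161, 3)·p³ ≈ 682640 · 5.17578e-05 ≈ 35.332.
Here α = 1, so p = 6/n is exactly at the triangle threshold p ~ 1/n. Asymptotically E[X] → c³/6 = 6³/6 = 36 ≈ 36.000, a bounded constant. In this regime the triangle count is asymptotically Poisson(c³/6).

E[X] ≈ 35.332; in regime p = Θ(1/n^{1}) E[X] stays bounded (at the triangle threshold p ~ 1/n).


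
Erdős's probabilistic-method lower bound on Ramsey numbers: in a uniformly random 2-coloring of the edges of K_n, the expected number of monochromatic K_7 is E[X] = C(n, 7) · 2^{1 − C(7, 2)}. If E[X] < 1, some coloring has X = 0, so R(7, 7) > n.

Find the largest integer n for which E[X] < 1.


We need C(n, 7) · 2^{1 − 21} < 1, i.e. C(n, 7) < 2^{21 − 1} = 1048576.
Check values of n near the boundary:
  n = 22: C(22, 7) = 170544; 170544 < 1048576? YES
  n = 23: C(23, 7) = 245157; 245157 < 1048576? YES
  n = 24: C(24, 7) = 346104; 346104 < 1048576? YES
  n = 25: C(25, 7) = 480700; 480700 < 1048576? YES
  n = 26: C(26, 7) = 657800; 657800 < 1048576? YES
  n = 27: C(27, 7) = 888030; 888030 < 1048576? YES
  n = 28: C(28, 7) = 1184040; 1184040 < 1048576? NO
  n = 29: C(29, 7) = 1560780; 1560780 < 1048576? NO
The largest n with C(n, 7) < 1048576 is n = 27 (where E[X] = 444015/524288 ≈ 0.847). Hence R(7, 7) > 27, i.e. R(7, 7) ≥ 28.

Largest n = 27; hence R(7, 7) > 27.


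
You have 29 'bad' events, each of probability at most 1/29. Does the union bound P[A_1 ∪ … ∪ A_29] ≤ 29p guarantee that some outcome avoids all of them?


Union bound: P[∪_{i=1}^{29} A_i] ≤ Σ_i P[A_i] ≤ 29·p = 29·(1/29) = 1.
Numerically: 1 ≈ 1.0000.
Is 1 < 1? NO.
Since the bound 1 is ≥ 1, the union bound is uninformative here; it does NOT by itself certify existence.

29·p = 1 ≈ 1.0000; existence NOT certified by the union bound.


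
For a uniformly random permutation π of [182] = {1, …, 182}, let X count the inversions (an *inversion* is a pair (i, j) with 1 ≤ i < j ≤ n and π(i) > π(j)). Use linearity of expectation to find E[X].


Write X = Σ X_I over the C(182, 2) = 16471 pairs i < j, with X_I the indicator of one inversion.
There are 16471 indicators.
For each fixed pair i < j, the values π(i) and π(j) are two distinct elements of {1, …, 182} in uniformly random order; by symmetry P[π(i) > π(j)] = 1/2.
By linearity: E[X] = 16471 · (1/2) = C(182, 2) · (1/2) = 16471/2 = 16471/2 ≈ 8235.500.

E[X] = 16471/2 = 8235.500.


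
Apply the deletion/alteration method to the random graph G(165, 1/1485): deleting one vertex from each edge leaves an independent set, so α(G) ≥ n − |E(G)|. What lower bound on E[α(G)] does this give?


E[|E(G)|] = C(165, 2)·p = 13530 · (1/1485) = 82/9.
E[α(G)] ≥ n − E[|E(G)|] = 165 − 82/9 = 1403/9.
Numerically: ≈ 155.88889.
(This is only a lower bound; the true E[α(G)] may be larger.)

E[α(G)] ≥ 1403/9 ≈ 155.88889.


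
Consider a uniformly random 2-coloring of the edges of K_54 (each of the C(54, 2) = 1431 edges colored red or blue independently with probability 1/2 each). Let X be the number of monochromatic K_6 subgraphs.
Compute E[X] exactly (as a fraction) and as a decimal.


Let X = Σ_S X_S over the C(54, 6) = 25827165 subsets S of size 6, where X_S = 1 if the K_6 on S is monochromatic.
For a fixed S, the K_6 on S has C(6, 2) = 15 edges. P[all 15 edges red] = (1/2)^15, and likewise for blue, so P[monochromatic] = 2·(1/2)^15 = 2^{1 − 15} = 1/16384.
By linearity of expectation: E[X] = C(54, 6) · 2^{1 − 15} = 25827165 · 1/16384 = 25827165/16384.
Numerically: E[X] ≈ 1576.36505.

E[X] = C(54,6)·2^(1−C(6,2)) = 25827165/16384 ≈ 1576.36505.


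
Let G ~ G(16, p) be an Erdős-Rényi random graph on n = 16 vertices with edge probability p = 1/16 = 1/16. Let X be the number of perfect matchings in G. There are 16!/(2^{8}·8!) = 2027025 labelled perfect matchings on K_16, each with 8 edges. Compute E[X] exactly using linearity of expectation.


K_16 has 16!/(2^{8}·8!) = 2027025 labelled perfect matchings.
For each such perfect matching H, let X_H = 1 if all 8 edges of H are present in G. Then P[X_H = 1] = p^{8} = (1/16)^{8} = 1/4294967296.
By linearity of expectation: E[X] = Σ_H E[X_H] = 2027025 · p^{8} = 2027025 · 1/4294967296 = 2027025/4294967296.
Numerically: E[X] ≈ 0.000472.

E[X] = 2027025 · (1/16)^{8} = 2027025/4294967296 ≈ 0.000472.


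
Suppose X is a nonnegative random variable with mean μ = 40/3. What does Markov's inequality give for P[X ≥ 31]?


μ = E[X] = 40/3, a = 31.
Markov: P[X ≥ 31] ≤ μ/a = (40/3)/31 = 40/93.
Numerically: ≈ 0.4301.
(Since a = 31 > μ = 13.3333, the bound 40/93 is < 1 and informative.)

P[X ≥ 31] ≤ 40/93 ≈ 0.4301.


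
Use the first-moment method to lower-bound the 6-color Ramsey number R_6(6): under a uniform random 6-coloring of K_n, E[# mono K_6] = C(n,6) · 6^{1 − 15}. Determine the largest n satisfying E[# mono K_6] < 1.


We need C(n, 6) · 6^{1 − 15} < 1, i.e. C(n, 6) < 6^{15 − 1} = 78364164096.
Check values of n near the boundary:
  n = 194: C(194, 6) = 68482017072; 68482017072 < 78364164096? YES
  n = 195: C(195, 6) = 70656049360; 70656049360 < 78364164096? YES
  n = 196: C(196, 6) = 72887293024; 72887293024 < 78364164096? YES
  n = 197: C(197, 6) = 75176946208; 75176946208 < 78364164096? YES
  n = 198: C(198, 6) = 77526225777; 77526225777 < 78364164096? YES
  n = 199: C(199, 6) = 79936367511; 79936367511 < 78364164096? NO
  n = 200: C(200, 6) = 82408626300; 82408626300 < 78364164096? NO
The largest n with C(n, 6) < 78364164096 is n = 198 (where E[X] = 25842075259/26121388032 ≈ 0.9893071). Hence R_6(6) > 198, i.e. R_6(6) ≥ 199.

Largest n = 198; hence R_6(6) > 198.


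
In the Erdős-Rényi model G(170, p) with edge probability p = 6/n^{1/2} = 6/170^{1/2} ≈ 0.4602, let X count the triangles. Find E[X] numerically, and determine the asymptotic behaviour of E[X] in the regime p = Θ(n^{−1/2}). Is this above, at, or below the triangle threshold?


Number of potential triangles: C(170, 3) = 804440.
Each occurs with probability p³ ≈ (0.4602)³ ≈ 9.744967e-02.
By linearity: E[X] = C(170, 3)·p³ ≈ 804440 · 9.744967e-02 ≈ 78392.4119.
Since α = 1/2 < 1, p = c/n^{1/2} ≫ 1/n is above the triangle threshold p ~ 1/n. Asymptotically E[X] ~ (c³/6)·n^{3(1−α)} = (6³/6)·n^{1.5} → ∞; triangles are abundant w.h.p.

E[X] ≈ 78392.4119; in regime p = Θ(1/n^{1/2}) E[X] diverges (above the triangle threshold p ~ 1/n).


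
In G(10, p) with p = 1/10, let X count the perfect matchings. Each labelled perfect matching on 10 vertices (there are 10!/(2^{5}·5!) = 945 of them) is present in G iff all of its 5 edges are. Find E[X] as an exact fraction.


K_10 has 10!/(2^{5}·5!) = 945 labelled perfect matchings.
For each such perfect matching H, let X_H = 1 if all 5 edges of H are present in G. Then P[X_H = 1] = p^{5} = (1/10)^{5} = 1/100000.
By linearity: E[X] = Σ_H E[X_H] = 945 · p^{5} = 945 · 1/100000 = 189/20000.
Numerically: E[X] ≈ 0.00945.

E[X] = 945 · (1/10)^{5} = 189/20000 ≈ 0.00945.


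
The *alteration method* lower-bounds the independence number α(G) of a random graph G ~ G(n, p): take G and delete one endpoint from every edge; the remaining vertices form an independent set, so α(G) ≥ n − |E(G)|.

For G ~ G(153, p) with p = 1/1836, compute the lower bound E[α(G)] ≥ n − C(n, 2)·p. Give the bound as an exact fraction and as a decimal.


E[|E(G)|] = C(153, 2)·p = 11628 · (1/1836) = 19/3.
E[α(G)] ≥ n − E[|E(G)|] = 153 − 19/3 = 440/3.
Numerically: ≈ 146.667.
(This is only a lower bound; the true E[α(G)] may be larger.)

E[α(G)] ≥ 440/3 ≈ 146.667.


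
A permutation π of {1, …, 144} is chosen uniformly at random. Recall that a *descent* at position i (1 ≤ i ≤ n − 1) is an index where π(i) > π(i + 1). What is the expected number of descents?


Write X = Σ X_I over i = 1, …, 143, with X_I the indicator of one descent.
There are 143 indicators.
For each fixed i, the pair (π(i), π(i+1)) is a uniformly random ordered pair of distinct values from {1, …, 144}; by symmetry P[π(i) > π(i+1)] = 1/2.
By linearity: E[X] = 143 · (1/2) = (144 − 1) · (1/2) = 143/2 ≈ 71.50000.

E[X] = 143/2 = 71.50000.


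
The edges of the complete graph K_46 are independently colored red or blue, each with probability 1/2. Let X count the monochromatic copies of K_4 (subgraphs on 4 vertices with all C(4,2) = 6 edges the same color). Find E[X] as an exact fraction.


Let X = Σ_S X_S over the C(46, 4) = 163185 subsets S of size 4, where X_S = 1 if the K_4 on S is monochromatic.
For a fixed S, the K_4 on S has C(4, 2) = 6 edges. P[all 6 edges red] = (1/2)^6, and likewise for blue, so P[monochromatic] = 2·(1/2)^6 = 2^{1 − 6} = 1/32.
Summing: E[X] = C(46, 4) · 2^{1 − 6} = 163185 · 1/32 = 163185/32.
Numerically: E[X] ≈ 5099.53125.

E[X] = C(46,4)·2^(1−C(4,2)) = 163185/32 ≈ 5099.53125.


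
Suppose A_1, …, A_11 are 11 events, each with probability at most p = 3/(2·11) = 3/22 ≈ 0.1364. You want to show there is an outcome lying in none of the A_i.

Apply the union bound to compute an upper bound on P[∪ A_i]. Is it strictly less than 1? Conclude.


Union bound: P[∪_{i=1}^{11} A_i] ≤ Σ_i P[A_i] ≤ 11·p = 11·(3/22) = 3/2.
Numerically: 3/2 ≈ 1.5000.
Is 3/2 < 1? NO.
Since the bound 3/2 is ≥ 1, the union bound is uninformative here; it does NOT by itself certify existence.

11·p = 3/2 ≈ 1.5000; existence NOT certified by the union bound.


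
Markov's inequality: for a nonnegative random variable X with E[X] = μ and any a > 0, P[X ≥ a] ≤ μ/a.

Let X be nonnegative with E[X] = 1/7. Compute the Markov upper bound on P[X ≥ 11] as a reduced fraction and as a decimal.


μ = E[X] = 1/7, a = 11.
Markov: P[X ≥ 11] ≤ μ/a = (1/7)/11 = 1/77.
Numerically: ≈ 0.012987.
(Since a = 11 > μ = 0.142857, the bound 1/77 is < 1 and informative.)

P[X ≥ 11] ≤ 1/77 ≈ 0.012987.


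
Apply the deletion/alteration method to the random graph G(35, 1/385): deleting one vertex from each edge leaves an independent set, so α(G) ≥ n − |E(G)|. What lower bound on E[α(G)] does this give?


E[|E(G)|] = C(35, 2)·p = 595 · (1/385) = 17/11.
E[α(G)] ≥ n − E[|E(G)|] = 35 − 17/11 = 368/11.
Numerically: ≈ 33.45455.
(This is only a lower bound; the true E[α(G)] may be larger.)

E[α(G)] ≥ 368/11 ≈ 33.45455.


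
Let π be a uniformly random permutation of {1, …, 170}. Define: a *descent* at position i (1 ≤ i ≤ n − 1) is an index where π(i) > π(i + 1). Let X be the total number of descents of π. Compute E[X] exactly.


Write X = Σ X_I over i = 1, …, 169, with X_I the indicator of one descent.
There are 169 indicators.
For each fixed i, the pair (π(i), π(i+1)) is a uniformly random ordered pair of distinct values from {1, …, 170}; by symmetry P[π(i) > π(i+1)] = 1/2.
By linearity: E[X] = 169 · (1/2) = (170 − 1) · (1/2) = 169/2 ≈ 84.500000.

E[X] = 169/2 = 84.500000.


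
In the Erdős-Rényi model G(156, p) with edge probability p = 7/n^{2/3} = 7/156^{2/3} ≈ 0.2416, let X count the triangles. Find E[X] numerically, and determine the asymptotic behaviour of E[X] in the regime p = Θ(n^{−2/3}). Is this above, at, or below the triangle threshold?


Number of potential triangles: C(156, 3) = 620620.
Each occurs with probability p³ ≈ (0.2416)³ ≈ 1.409435e-02.
By linearity: E[X] = C(156, 3)·p³ ≈ 620620 · 1.409435e-02 ≈ 8747.2329.
Since α = 2/3 < 1, p = c/n^{2/3} ≫ 1/n is above the triangle threshold p ~ 1/n. Asymptotically E[X] ~ (c³/6)·n^{3(1−α)} = (7³/6)·n^{1} → ∞; triangles are abundant w.h.p.

E[X] ≈ 8747.2329; in regime p = Θ(1/n^{2/3}) E[X] diverges (above the triangle threshold p ~ 1/n).


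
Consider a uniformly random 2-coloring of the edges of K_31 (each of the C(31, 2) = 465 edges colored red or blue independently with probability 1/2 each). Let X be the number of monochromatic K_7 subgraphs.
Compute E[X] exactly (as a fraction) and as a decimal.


Let X = Σ_S X_S over the C(31, 7) = 2629575 subsets S of size 7, where X_S = 1 if the K_7 on S is monochromatic.
For a fixed S, the K_7 on S has C(7, 2) = 21 edges. P[all 21 edges red] = (1/2)^21, and likewise for blue, so P[monochromatic] = 2·(1/2)^21 = 2^{1 − 21} = 1/1048576.
By linearity: E[X] = C(31, 7) · 2^{1 − 21} = 2629575 · 1/1048576 = 2629575/1048576.
Numerically: E[X] ≈ 2.508.

E[X] = C(31,7)·2^(1−C(7,2)) = 2629575/1048576 ≈ 2.508.


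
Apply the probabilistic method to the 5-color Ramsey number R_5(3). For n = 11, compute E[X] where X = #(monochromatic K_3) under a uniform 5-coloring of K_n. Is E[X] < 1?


E[X] = C(11, 3) · 5^{1 − 3} = 165 · 5^{−2} = 165/25.
As a reduced fraction: E[X] = 33/5 ≈ 6.6000000.
Is E[X] < 1? NO.
Since E[X] ≥ 1, the first-moment bound is inconclusive at n = 11; it does NOT by itself certify R_5(3) > 11.

E[X] = 33/5 ≈ 6.6000000; E[X] ≥ 1; first-moment method inconclusive here.


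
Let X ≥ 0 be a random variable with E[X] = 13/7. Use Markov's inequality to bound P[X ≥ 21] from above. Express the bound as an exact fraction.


μ = E[X] = 13/7, a = 21.
Markov: P[X ≥ 21] ≤ μ/a = (13/7)/21 = 13/147.
Numerically: ≈ 0.088.
(Since a = 21 > μ = 1.857, the bound 13/147 is < 1 and informative.)

P[X ≥ 21] ≤ 13/147 ≈ 0.088.


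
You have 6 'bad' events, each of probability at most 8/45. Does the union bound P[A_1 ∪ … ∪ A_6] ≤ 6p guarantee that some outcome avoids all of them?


Union bound: P[∪_{i=1}^{6} A_i] ≤ Σ_i P[A_i] ≤ 6·p = 6·(8/45) = 16/15.
Numerically: 16/15 ≈ 1.06667.
Is 16/15 < 1? NO.
Since the bound 16/15 is ≥ 1, the union bound is uninformative here; it does NOT by itself certify existence.

6·p = 16/15 ≈ 1.06667; existence NOT certified by the union bound.


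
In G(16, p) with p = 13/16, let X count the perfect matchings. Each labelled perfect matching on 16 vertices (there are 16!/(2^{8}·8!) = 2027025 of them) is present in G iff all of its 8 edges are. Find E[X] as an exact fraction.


K_16 has 16!/(2^{8}·8!) = 2027025 labelled perfect matchings.
For each such perfect matching H, let X_H = 1 if all 8 edges of H are present in G. Then P[X_H = 1] = p^{8} = (13/16)^{8} = 815730721/4294967296.
By linearity of expectation: E[X] = Σ_H E[X_H] = 2027025 · p^{8} = 2027025 · 815730721/4294967296 = 1653506564735025/4294967296.
Numerically: E[X] ≈ 3.8499e+05.

E[X] = 2027025 · (13/16)^{8} = 1653506564735025/4294967296 ≈ 3.8499e+05.


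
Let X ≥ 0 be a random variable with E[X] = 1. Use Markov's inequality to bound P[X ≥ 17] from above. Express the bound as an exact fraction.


μ = E[X] = 1, a = 17.
Markov: P[X ≥ 17] ≤ μ/a = (1)/17 = 1/17.
Numerically: ≈ 0.05882.
(Since a = 17 > μ = 1.00000, the bound 1/17 is < 1 and informative.)

P[X ≥ 17] ≤ 1/17 ≈ 0.05882.


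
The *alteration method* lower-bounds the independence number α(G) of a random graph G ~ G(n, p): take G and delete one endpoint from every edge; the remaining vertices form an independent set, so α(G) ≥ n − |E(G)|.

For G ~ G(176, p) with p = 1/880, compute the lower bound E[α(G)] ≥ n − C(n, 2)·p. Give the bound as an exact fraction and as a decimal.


E[|E(G)|] = C(176, 2)·p = 15400 · (1/880) = 35/2.
E[α(G)] ≥ n − E[|E(G)|] = 176 − 35/2 = 317/2.
Numerically: ≈ 158.50000.
(This is only a lower bound; the true E[α(G)] may be larger.)

E[α(G)] ≥ 317/2 ≈ 158.50000.


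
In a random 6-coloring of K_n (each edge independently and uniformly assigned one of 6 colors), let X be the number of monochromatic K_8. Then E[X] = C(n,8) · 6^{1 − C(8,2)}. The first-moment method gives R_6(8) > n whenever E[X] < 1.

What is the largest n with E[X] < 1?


We need C(n, 8) · 6^{1 − 28} < 1, i.e. C(n, 8) < 6^{28 − 1} = 1023490369077469249536.
Check values of n near the boundary:
  n = 1592: C(1592, 8) = 1005480414540892933435; 1005480414540892933435 < 1023490369077469249536? YES
  n = 1593: C(1593, 8) = 1010555394551193970323; 1010555394551193970323 < 1023490369077469249536? YES
  n = 1594: C(1594, 8) = 1015652773590544255167; 1015652773590544255167 < 1023490369077469249536? YES
  n = 1595: C(1595, 8) = 1020772636343363633895; 1020772636343363633895 < 1023490369077469249536? YES
  n = 1596: C(1596, 8) = 1025915067760710553965; 1025915067760710553965 < 1023490369077469249536? NO
The largest n with C(n, 8) < 1023490369077469249536 is n = 1595 (where E[X] = 113419181815929292655/113721152119718805504 ≈ 0.997345). Hence R_6(8) > 1595, i.e. R_6(8) ≥ 1596.

Largest n = 1595; hence R_6(8) > 1595.


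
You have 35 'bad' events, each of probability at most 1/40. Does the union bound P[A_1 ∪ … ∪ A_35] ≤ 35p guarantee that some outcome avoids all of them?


Union bound: P[∪_{i=1}^{35} A_i] ≤ Σ_i P[A_i] ≤ 35·p = 35·(1/40) = 7/8.
Numerically: 7/8 ≈ 0.875000.
Is 7/8 < 1? YES.
Since P[∪ A_i] ≤ 7/8 < 1, the complement has P[∩ A_i^c] ≥ 1 − 7/8 = 1/8 > 0, so some outcome avoids every A_i.

35·p = 7/8 ≈ 0.875000; existence CERTIFIED by the union bound.


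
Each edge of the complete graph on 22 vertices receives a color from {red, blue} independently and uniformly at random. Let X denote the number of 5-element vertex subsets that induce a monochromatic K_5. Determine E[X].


Let X = Σ_S X_S over the C(22, 5) = 26334 subsets S of size 5, where X_S = 1 if the K_5 on S is monochromatic.
For a fixed S, the K_5 on S has C(5, 2) = 10 edges. P[all 10 edges red] = (1/2)^10, and likewise for blue, so P[monochromatic] = 2·(1/2)^10 = 2^{1 − 10} = 1/512.
By linearity: E[X] = C(22, 5) · 2^{1 − 10} = 26334 · 1/512 = 13167/256.
Numerically: E[X] ≈ 51.434.

E[X] = C(22,5)·2^(1−C(5,2)) = 13167/256 ≈ 51.434.


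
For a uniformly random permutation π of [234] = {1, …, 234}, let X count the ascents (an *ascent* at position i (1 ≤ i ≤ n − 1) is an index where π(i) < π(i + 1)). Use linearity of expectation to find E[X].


Write X = Σ X_I over i = 1, …, 233, with X_I the indicator of one ascent.
There are 233 indicators.
For each fixed i, the pair (π(i), π(i+1)) is a uniformly random ordered pair of distinct values from {1, …, 234}; by symmetry P[π(i) < π(i+1)] = 1/2.
By linearity: E[X] = 233 · (1/2) = (234 − 1) · (1/2) = 233/2 ≈ 116.500.

E[X] = 233/2 = 116.500.


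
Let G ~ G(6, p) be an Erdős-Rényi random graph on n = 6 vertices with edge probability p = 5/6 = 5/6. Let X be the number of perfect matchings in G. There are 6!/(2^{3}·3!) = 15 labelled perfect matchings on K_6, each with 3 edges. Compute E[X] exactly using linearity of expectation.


K_6 has 6!/(2^{3}·3!) = 15 labelled perfect matchings.
For each such perfect matching H, let X_H = 1 if all 3 edges of H are present in G. Then P[X_H = 1] = p^{3} = (5/6)^{3} = 125/216.
By linearity: E[X] = Σ_H E[X_H] = 15 · p^{3} = 15 · 125/216 = 625/72.
Numerically: E[X] ≈ 8.6806.

E[X] = 15 · (5/6)^{3} = 625/72 ≈ 8.6806.


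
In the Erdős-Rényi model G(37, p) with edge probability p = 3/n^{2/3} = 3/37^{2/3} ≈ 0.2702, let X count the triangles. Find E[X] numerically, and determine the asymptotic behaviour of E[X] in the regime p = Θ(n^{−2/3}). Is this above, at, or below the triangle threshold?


Number of potential triangles: C(37, 3) = 7770.
Each occurs with probability p³ ≈ (0.2702)³ ≈ 1.972243e-02.
By linearity: E[X] = C(37, 3)·p³ ≈ 7770 · 1.972243e-02 ≈ 153.2432.
Since α = 2/3 < 1, p = c/n^{2/3} ≫ 1/n is above the triangle threshold p ~ 1/n. Asymptotically E[X] ~ (c³/6)·n^{3(1−α)} = (3³/6)·n^{1} → ∞; triangles are abundant w.h.p.

E[X] ≈ 153.2432; in regime p = Θ(1/n^{2/3}) E[X] diverges (above the triangle threshold p ~ 1/n).


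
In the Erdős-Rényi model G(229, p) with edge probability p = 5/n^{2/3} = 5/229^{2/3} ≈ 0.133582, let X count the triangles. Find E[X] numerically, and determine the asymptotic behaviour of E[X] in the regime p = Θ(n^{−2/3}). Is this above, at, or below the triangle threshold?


Number of potential triangles: C(229, 3) = 1975354.
Each occurs with probability p³ ≈ (0.133582)³ ≈ 2.38363113e-03.
By linearity: E[X] = C(229, 3)·p³ ≈ 1975354 · 2.38363113e-03 ≈ 4708.515284.
Since α = 2/3 < 1, p = c/n^{2/3} ≫ 1/n is above the triangle threshold p ~ 1/n. Asymptotically E[X] ~ (c³/6)·n^{3(1−α)} = (5³/6)·n^{1} → ∞; triangles are abundant w.h.p.

E[X] ≈ 4708.515284; in regime p = Θ(1/n^{2/3}) E[X] diverges (above the triangle threshold p ~ 1/n).


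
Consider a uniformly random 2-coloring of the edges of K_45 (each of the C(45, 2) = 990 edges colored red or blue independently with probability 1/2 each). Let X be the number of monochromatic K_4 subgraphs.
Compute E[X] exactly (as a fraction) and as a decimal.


Let X = Σ_S X_S over the C(45, 4) = 148995 subsets S of size 4, where X_S = 1 if the K_4 on S is monochromatic.
For a fixed S, the K_4 on S has C(4, 2) = 6 edges. P[all 6 edges red] = (1/2)^6, and likewise for blue, so P[monochromatic] = 2·(1/2)^6 = 2^{1 − 6} = 1/32.
By linearity: E[X] = C(45, 4) · 2^{1 − 6} = 148995 · 1/32 = 148995/32.
Numerically: E[X] ≈ 4656.094.

E[X] = C(45,4)·2^(1−C(4,2)) = 148995/32 ≈ 4656.094.


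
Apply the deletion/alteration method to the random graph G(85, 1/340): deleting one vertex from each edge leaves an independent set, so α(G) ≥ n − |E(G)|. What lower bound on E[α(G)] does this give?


E[|E(G)|] = C(85, 2)·p = 3570 · (1/340) = 21/2.
E[α(G)] ≥ n − E[|E(G)|] = 85 − 21/2 = 149/2.
Numerically: ≈ 74.500.
(This is only a lower bound; the true E[α(G)] may be larger.)

E[α(G)] ≥ 149/2 ≈ 74.500.


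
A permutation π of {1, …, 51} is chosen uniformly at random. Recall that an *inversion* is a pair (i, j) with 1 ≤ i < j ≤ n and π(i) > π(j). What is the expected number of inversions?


Write X = Σ X_I over the C(51, 2) = 1275 pairs i < j, with X_I the indicator of one inversion.
There are 1275 indicators.
For each fixed pair i < j, the values π(i) and π(j) are two distinct elements of {1, …, 51} in uniformly random order; by symmetry P[π(i) > π(j)] = 1/2.
By linearity: E[X] = 1275 · (1/2) = C(51, 2) · (1/2) = 1275/2 = 1275/2 ≈ 637.50000.

E[X] = 1275/2 = 637.50000.


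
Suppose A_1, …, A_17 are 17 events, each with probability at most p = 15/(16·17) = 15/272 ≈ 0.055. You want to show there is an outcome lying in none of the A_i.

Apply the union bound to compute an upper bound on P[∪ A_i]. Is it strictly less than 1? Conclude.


Union bound: P[∪_{i=1}^{17} A_i] ≤ Σ_i P[A_i] ≤ 17·p = 17·(15/272) = 15/16.
Numerically: 15/16 ≈ 0.938.
Is 15/16 < 1? YES.
Since P[∪ A_i] ≤ 15/16 < 1, the complement has P[∩ A_i^c] ≥ 1 − 15/16 = 1/16 > 0, so some outcome avoids every A_i.

17·p = 15/16 ≈ 0.938; existence CERTIFIED by the union bound.


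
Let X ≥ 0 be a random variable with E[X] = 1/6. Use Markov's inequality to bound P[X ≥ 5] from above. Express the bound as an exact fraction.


μ = E[X] = 1/6, a = 5.
Markov: P[X ≥ 5] ≤ μ/a = (1/6)/5 = 1/30.
Numerically: ≈ 0.033.
(Since a = 5 > μ = 0.167, the bound 1/30 is < 1 and informative.)

P[X ≥ 5] ≤ 1/30 ≈ 0.033.


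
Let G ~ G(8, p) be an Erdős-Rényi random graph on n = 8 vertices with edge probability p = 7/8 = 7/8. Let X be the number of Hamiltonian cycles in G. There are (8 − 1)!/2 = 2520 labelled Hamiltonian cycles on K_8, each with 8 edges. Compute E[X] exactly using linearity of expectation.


K_8 has (8 − 1)!/2 = 2520 labelled Hamiltonian cycles.
For each such Hamiltonian cycle H, let X_H = 1 if all 8 edges of H are present in G. Then P[X_H = 1] = p^{8} = (7/8)^{8} = 5764801/16777216.
Summing the indicators: E[X] = Σ_H E[X_H] = 2520 · p^{8} = 2520 · 5764801/16777216 = 1815912315/2097152.
Numerically: E[X] ≈ 866.

E[X] = 2520 · (7/8)^{8} = 1815912315/2097152 ≈ 866.


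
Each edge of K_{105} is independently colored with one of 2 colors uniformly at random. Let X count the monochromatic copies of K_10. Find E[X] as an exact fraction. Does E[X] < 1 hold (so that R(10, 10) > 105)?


E[X] = C(105, 10) · 2^{1 − 45} = 28848458598960 · 2^{−44} = 28848458598960/17592186044416.
As a reduced fraction: E[X] = 1803028662435/1099511627776 ≈ 1.640.
Is E[X] < 1? NO.
Since E[X] ≥ 1, the first-moment bound is inconclusive at n = 105; it does NOT by itself certify R(10, 10) > 105.

E[X] = 1803028662435/1099511627776 ≈ 1.640; E[X] ≥ 1; first-moment method inconclusive here.


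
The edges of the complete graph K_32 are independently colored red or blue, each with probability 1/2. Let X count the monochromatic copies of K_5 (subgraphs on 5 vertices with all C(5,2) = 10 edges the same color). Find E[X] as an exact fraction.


Let X = Σ_S X_S over the C(32, 5) = 201376 subsets S of size 5, where X_S = 1 if the K_5 on S is monochromatic.
For a fixed S, the K_5 on S has C(5, 2) = 10 edges. P[all 10 edges red] = (1/2)^10, and likewise for blue, so P[monochromatic] = 2·(1/2)^10 = 2^{1 − 10} = 1/512.
Summing: E[X] = C(32, 5) · 2^{1 − 10} = 201376 · 1/512 = 6293/16.
Numerically: E[X] ≈ 393.3125.

E[X] = C(32,5)·2^(1−C(5,2)) = 6293/16 ≈ 393.3125.


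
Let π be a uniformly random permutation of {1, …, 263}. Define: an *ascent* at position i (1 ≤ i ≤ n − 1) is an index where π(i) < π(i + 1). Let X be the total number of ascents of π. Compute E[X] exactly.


Write X = Σ X_I over i = 1, …, 262, with X_I the indicator of one ascent.
There are 262 indicators.
For each fixed i, the pair (π(i), π(i+1)) is a uniformly random ordered pair of distinct values from {1, …, 263}; by symmetry P[π(i) < π(i+1)] = 1/2.
By linearity: E[X] = 262 · (1/2) = (263 − 1) · (1/2) = 131 ≈ 131.000000.

E[X] = 131 = 131.000000.


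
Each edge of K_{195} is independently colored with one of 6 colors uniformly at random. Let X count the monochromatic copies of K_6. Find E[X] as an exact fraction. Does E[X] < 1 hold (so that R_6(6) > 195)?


E[X] = C(195, 6) · 6^{1 − 15} = 70656049360 · 6^{−14} = 70656049360/78364164096.
As a reduced fraction: E[X] = 4416003085/4897760256 ≈ 0.90164.
Is E[X] < 1? YES.
Since E[X] < 1, there exists a 6-coloring of K_{195} with no monochromatic K_6; hence R_6(6) > 195.

E[X] = 4416003085/4897760256 ≈ 0.90164; E[X] < 1, so R_6(6) > 195.


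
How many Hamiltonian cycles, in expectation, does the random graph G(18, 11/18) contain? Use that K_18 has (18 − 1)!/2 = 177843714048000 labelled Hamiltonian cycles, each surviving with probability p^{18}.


K_18 has (18 − 1)!/2 = 177843714048000 labelled Hamiltonian cycles.
For each such Hamiltonian cycle H, let X_H = 1 if all 18 edges of H are present in G. Then P[X_H = 1] = p^{18} = (11/18)^{18} = 5559917313492231481/39346408075296537575424.
By linearity: E[X] = Σ_H E[X_H] = 177843714048000 · p^{18} = 177843714048000 · 5559917313492231481/39346408075296537575424 = 82786473808235140223154875/3294258113514384.
Numerically: E[X] ≈ 2.51305e+10.

E[X] = 177843714048000 · (11/18)^{18} = 82786473808235140223154875/3294258113514384 ≈ 2.51305e+10.


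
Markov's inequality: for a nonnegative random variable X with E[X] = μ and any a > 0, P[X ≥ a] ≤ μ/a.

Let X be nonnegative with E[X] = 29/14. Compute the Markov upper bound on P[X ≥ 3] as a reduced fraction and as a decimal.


μ = E[X] = 29/14, a = 3.
Markov: P[X ≥ 3] ≤ μ/a = (29/14)/3 = 29/42.
Numerically: ≈ 0.690476.
(Since a = 3 > μ = 2.071429, the bound 29/42 is < 1 and informative.)

P[X ≥ 3] ≤ 29/42 ≈ 0.690476.


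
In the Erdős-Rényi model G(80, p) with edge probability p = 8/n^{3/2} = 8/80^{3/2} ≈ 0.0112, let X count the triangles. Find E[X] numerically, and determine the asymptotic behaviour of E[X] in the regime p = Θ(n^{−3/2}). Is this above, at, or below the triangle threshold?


Number of potential triangles: C(80, 3) = 82160.
Each occurs with probability p³ ≈ (0.0112)³ ≈ 1.39754e-06.
By linearity: E[X] = C(80, 3)·p³ ≈ 82160 · 1.39754e-06 ≈ 0.115.
Since α = 3/2 > 1, p = c/n^{3/2} = o(1/n) is below the triangle threshold p ~ 1/n. Asymptotically E[X] ~ (c³/6)·n^{3(1−α)} = (8³/6)·n^{-1.5} → 0, so by Markov's inequality G has no triangles w.h.p.

E[X] ≈ 0.115; in regime p = Θ(1/n^{3/2}) E[X] tends to 0 (below the triangle threshold p ~ 1/n).


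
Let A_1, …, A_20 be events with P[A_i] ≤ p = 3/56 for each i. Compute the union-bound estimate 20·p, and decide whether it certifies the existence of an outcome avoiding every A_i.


Union bound: P[∪_{i=1}^{20} A_i] ≤ Σ_i P[A_i] ≤ 20·p = 20·(3/56) = 15/14.
Numerically: 15/14 ≈ 1.071.
Is 15/14 < 1? NO.
Since the bound 15/14 is ≥ 1, the union bound is uninformative here; it does NOT by itself certify existence.

20·p = 15/14 ≈ 1.071; existence NOT certified by the union bound.


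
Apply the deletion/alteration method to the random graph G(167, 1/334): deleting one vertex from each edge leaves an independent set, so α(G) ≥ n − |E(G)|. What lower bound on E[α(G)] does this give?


E[|E(G)|] = C(167, 2)·p = 13861 · (1/334) = 83/2.
E[α(G)] ≥ n − E[|E(G)|] = 167 − 83/2 = 251/2.
Numerically: ≈ 125.500.
(This is only a lower bound; the true E[α(G)] may be larger.)

E[α(G)] ≥ 251/2 ≈ 125.500.


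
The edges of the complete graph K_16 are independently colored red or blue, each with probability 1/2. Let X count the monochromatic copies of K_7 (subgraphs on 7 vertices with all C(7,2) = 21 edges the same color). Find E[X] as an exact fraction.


Let X = Σ_S X_S over the C(16, 7) = 11440 subsets S of size 7, where X_S = 1 if the K_7 on S is monochromatic.
For a fixed S, the K_7 on S has C(7, 2) = 21 edges. P[all 21 edges red] = (1/2)^21, and likewise for blue, so P[monochromatic] = 2·(1/2)^21 = 2^{1 − 21} = 1/1048576.
By linearity of expectation: E[X] = C(16, 7) · 2^{1 − 21} = 11440 · 1/1048576 = 715/65536.
Numerically: E[X] ≈ 0.010910.

E[X] = C(16,7)·2^(1−C(7,2)) = 715/65536 ≈ 0.010910.


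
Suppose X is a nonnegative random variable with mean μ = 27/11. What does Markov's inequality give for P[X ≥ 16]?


μ = E[X] = 27/11, a = 16.
Markov: P[X ≥ 16] ≤ μ/a = (27/11)/16 = 27/176.
Numerically: ≈ 0.1534.
(Since a = 16 > μ = 2.4545, the bound 27/176 is < 1 and informative.)

P[X ≥ 16] ≤ 27/176 ≈ 0.1534.


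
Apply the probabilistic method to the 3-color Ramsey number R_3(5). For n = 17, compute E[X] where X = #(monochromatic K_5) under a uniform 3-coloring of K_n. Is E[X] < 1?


E[X] = C(17, 5) · 3^{1 − 10} = 6188 · 3^{−9} = 6188/19683.
As a reduced fraction: E[X] = 6188/19683 ≈ 0.3144.
Is E[X] < 1? YES.
Since E[X] < 1, there exists a 3-coloring of K_{17} with no monochromatic K_5; hence R_3(5) > 17.

E[X] = 6188/19683 ≈ 0.3144; E[X] < 1, so R_3(5) > 17.


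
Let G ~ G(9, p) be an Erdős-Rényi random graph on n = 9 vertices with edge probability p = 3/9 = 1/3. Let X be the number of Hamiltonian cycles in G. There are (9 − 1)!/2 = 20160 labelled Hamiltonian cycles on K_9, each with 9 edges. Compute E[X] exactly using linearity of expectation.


K_9 has (9 − 1)!/2 = 20160 labelled Hamiltonian cycles.
For each such Hamiltonian cycle H, let X_H = 1 if all 9 edges of H are present in G. Then P[X_H = 1] = p^{9} = (1/3)^{9} = 1/19683.
By linearity of expectation: E[X] = Σ_H E[X_H] = 20160 · p^{9} = 20160 · 1/19683 = 2240/2187.
Numerically: E[X] ≈ 1.024.

E[X] = 20160 · (1/3)^{9} = 2240/2187 ≈ 1.024.
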